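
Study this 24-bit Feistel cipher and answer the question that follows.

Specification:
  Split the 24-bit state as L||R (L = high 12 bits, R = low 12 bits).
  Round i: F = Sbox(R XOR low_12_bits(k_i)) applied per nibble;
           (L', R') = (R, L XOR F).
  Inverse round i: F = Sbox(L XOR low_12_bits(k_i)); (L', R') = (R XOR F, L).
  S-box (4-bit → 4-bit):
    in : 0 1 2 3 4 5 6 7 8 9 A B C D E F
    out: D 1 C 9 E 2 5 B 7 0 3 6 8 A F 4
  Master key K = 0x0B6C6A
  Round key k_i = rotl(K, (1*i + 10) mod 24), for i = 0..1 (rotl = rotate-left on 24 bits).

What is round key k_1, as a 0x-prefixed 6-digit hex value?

0x63505B

K = 0x0B6C6A
k_0 = rotl(K, (1*0+10) mod 24) = rotl(K, 10) = 0xB1A82D
k_1 = rotl(K, (1*1+10) mod 24) = rotl(K, 11) = 0x63505B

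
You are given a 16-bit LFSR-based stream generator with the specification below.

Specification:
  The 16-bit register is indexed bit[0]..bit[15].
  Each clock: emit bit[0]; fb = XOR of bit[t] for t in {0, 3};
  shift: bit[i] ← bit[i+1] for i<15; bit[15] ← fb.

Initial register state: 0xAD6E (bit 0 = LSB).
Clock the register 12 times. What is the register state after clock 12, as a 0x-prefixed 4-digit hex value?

reg_0 = 0xAD6E
clock 1: out=0, reg = 0xD6B7
clock 2: out=1, reg = 0xEB5B
clock 3: out=1, reg = 0x75AD
clock 4: out=1, reg = 0x3AD6
clock 5: out=0, reg = 0x1D6B
clock 6: out=1, reg = 0x0EB5
clock 7: out=1, reg = 0x875A
clock 8: out=0, reg = 0xC3AD
clock 9: out=1, reg = 0x61D6
clock 10: out=0, reg = 0x30EB
clock 11: out=1, reg = 0x1875
clock 12: out=1, reg = 0x8C3A

0x8C3A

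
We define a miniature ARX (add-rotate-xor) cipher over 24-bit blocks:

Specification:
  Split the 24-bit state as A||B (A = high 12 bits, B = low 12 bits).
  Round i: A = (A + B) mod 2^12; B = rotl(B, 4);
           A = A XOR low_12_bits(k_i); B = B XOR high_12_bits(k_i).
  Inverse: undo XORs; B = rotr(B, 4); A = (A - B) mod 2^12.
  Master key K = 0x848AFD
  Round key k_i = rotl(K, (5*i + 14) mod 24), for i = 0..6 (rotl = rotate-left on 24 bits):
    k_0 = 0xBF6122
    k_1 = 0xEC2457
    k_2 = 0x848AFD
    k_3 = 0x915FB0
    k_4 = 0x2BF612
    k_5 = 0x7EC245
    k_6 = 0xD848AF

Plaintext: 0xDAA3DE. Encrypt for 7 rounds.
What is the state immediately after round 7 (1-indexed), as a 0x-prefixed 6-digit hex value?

0xDE650C

s_0 = plaintext = 0xDAA3DE
s_1 = Round(s_0, k_0) = 0x0AA615
s_2 = Round(s_1, k_1) = 0x2E8F94
s_3 = Round(s_2, k_2) = 0x881107
s_4 = Round(s_3, k_3) = 0x638964
s_5 = Round(s_4, k_4) = 0x98E4F6
s_6 = Round(s_5, k_5) = 0xCC1888
s_7 = Round(s_6, k_6) = 0xDE650C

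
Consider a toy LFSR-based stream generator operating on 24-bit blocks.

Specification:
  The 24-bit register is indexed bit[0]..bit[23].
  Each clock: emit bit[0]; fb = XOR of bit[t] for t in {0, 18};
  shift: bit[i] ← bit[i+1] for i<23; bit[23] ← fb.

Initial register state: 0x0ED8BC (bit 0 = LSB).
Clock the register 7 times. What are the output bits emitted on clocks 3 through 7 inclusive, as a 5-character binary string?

reg_0 = 0x0ED8BC
clock 1: out=0, reg = 0x876C5E
clock 2: out=0, reg = 0xC3B62F
clock 3: out=1, reg = 0xE1DB17
clock 4: out=1, reg = 0xF0ED8B
clock 5: out=1, reg = 0xF876C5
clock 6: out=1, reg = 0xFC3B62
clock 7: out=0, reg = 0xFE1DB1

11110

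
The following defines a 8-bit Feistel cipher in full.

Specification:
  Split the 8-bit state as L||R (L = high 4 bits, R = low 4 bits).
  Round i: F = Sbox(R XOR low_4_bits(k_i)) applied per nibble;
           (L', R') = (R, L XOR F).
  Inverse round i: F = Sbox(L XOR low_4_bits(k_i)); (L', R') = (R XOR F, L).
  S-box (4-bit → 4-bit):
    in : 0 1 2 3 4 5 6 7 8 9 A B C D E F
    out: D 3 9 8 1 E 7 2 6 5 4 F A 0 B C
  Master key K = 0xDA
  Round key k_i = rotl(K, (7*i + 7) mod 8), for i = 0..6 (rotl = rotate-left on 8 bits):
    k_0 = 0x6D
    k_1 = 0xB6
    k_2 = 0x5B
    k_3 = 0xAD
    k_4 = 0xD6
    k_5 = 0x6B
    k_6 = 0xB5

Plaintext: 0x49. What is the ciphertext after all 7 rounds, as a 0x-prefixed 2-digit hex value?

0xF5

s_0 = plaintext = 0x49
s_1 = Round(s_0, k_0) = 0x95
s_2 = Round(s_1, k_1) = 0x51
s_3 = Round(s_2, k_2) = 0x11
s_4 = Round(s_3, k_3) = 0x1B
s_5 = Round(s_4, k_4) = 0xB1
s_6 = Round(s_5, k_5) = 0x1F
s_7 = Round(s_6, k_6) = 0xF5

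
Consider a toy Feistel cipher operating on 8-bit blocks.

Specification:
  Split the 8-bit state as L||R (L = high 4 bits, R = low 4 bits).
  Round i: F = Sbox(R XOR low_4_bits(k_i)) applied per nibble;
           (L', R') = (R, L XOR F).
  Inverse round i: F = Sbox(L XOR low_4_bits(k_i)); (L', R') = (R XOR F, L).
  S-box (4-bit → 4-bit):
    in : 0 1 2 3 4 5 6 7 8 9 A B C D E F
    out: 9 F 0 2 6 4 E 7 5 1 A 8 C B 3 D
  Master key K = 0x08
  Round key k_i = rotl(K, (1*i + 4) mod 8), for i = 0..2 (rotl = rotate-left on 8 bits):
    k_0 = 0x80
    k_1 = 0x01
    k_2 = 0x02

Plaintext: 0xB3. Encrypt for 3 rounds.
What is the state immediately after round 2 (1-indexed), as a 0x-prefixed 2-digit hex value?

0x96

s_0 = plaintext = 0xB3
s_1 = Round(s_0, k_0) = 0x39
s_2 = Round(s_1, k_1) = 0x96
s_3 = Round(s_2, k_2) = 0x6F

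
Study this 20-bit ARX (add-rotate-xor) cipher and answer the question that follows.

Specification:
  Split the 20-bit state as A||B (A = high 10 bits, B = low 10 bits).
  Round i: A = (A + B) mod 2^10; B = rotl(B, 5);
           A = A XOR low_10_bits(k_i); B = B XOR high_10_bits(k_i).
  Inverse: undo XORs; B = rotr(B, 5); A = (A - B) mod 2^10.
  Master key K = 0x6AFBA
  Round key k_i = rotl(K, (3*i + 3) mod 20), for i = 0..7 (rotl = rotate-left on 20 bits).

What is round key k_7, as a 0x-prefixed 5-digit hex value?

0xAFBA6

K = 0x6AFBA
k_0 = rotl(K, (3*0+3) mod 20) = rotl(K, 3) = 0x57DD3
k_1 = rotl(K, (3*1+3) mod 20) = rotl(K, 6) = 0xBEE9A
k_2 = rotl(K, (3*2+3) mod 20) = rotl(K, 9) = 0xF74D5
k_3 = rotl(K, (3*3+3) mod 20) = rotl(K, 12) = 0xBA6AF
k_4 = rotl(K, (3*4+3) mod 20) = rotl(K, 15) = 0xD357D
k_5 = rotl(K, (3*5+3) mod 20) = rotl(K, 18) = 0x9ABEE
k_6 = rotl(K, (3*6+3) mod 20) = rotl(K, 1) = 0xD5F74
k_7 = rotl(K, (3*7+3) mod 20) = rotl(K, 4) = 0xAFBA6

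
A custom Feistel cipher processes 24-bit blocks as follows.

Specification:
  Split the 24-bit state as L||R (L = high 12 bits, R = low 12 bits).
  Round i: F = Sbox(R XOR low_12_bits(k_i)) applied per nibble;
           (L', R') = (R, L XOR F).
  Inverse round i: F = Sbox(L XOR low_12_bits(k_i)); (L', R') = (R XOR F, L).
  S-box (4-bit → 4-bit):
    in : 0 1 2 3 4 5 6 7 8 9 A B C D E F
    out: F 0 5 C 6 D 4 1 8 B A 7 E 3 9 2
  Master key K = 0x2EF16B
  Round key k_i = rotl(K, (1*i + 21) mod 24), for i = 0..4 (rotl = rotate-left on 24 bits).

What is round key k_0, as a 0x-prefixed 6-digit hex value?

0x65DE2D

K = 0x2EF16B
k_0 = rotl(K, (1*0+21) mod 24) = rotl(K, 21) = 0x65DE2D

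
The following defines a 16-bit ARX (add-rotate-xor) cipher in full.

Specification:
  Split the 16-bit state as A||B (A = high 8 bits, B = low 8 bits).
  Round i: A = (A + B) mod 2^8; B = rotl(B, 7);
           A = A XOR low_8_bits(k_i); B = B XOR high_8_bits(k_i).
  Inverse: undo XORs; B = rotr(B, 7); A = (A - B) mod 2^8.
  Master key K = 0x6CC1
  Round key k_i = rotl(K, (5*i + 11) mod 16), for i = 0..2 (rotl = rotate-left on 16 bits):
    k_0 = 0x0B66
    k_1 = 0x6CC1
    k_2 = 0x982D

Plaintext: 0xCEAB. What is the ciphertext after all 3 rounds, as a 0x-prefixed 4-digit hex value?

s_0 = plaintext = 0xCEAB
s_1 = Round(s_0, k_0) = 0x1FDE
s_2 = Round(s_1, k_1) = 0x3C03
s_3 = Round(s_2, k_2) = 0x1219

0x1219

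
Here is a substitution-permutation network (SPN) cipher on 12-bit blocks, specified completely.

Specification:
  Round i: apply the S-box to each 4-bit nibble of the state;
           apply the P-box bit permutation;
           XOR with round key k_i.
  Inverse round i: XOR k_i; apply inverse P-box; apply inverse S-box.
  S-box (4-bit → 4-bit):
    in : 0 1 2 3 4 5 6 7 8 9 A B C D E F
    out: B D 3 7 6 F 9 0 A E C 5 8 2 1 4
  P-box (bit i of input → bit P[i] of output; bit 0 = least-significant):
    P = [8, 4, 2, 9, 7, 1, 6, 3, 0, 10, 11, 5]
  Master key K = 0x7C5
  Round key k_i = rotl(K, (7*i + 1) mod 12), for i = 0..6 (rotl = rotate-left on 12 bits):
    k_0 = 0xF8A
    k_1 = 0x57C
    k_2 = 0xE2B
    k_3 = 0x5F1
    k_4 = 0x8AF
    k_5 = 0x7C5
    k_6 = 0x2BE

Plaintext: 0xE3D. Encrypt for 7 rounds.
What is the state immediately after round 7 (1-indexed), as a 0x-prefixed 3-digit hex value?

0x301

s_0 = plaintext = 0xE3D
s_1 = Round(s_0, k_0) = 0xF59
s_2 = Round(s_1, k_1) = 0xFA2
s_3 = Round(s_2, k_2) = 0x773
s_4 = Round(s_3, k_3) = 0x4E5
s_5 = Round(s_4, k_4) = 0x73B
s_6 = Round(s_5, k_5) = 0x603
s_7 = Round(s_6, k_6) = 0x301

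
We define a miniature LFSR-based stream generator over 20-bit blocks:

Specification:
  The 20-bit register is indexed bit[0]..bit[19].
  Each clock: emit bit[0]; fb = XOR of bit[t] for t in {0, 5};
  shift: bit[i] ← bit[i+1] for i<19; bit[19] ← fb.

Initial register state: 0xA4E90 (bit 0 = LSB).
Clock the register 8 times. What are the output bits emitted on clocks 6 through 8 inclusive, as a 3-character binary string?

001

reg_0 = 0xA4E90
clock 1: out=0, reg = 0x52748
clock 2: out=0, reg = 0x293A4
clock 3: out=0, reg = 0x949D2
clock 4: out=0, reg = 0x4A4E9
clock 5: out=1, reg = 0x25274
clock 6: out=0, reg = 0x9293A
clock 7: out=0, reg = 0xC949D
clock 8: out=1, reg = 0xE4A4E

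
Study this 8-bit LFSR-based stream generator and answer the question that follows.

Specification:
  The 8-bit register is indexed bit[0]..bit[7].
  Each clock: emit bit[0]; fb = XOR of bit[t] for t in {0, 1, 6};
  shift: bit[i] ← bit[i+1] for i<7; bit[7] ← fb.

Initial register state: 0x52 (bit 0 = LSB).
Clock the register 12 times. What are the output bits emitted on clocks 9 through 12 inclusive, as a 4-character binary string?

reg_0 = 0x52
clock 1: out=0, reg = 0x29
clock 2: out=1, reg = 0x94
clock 3: out=0, reg = 0x4A
clock 4: out=0, reg = 0x25
clock 5: out=1, reg = 0x92
clock 6: out=0, reg = 0xC9
clock 7: out=1, reg = 0x64
clock 8: out=0, reg = 0xB2
clock 9: out=0, reg = 0xD9
clock 10: out=1, reg = 0x6C
clock 11: out=0, reg = 0xB6
clock 12: out=0, reg = 0xDB

0100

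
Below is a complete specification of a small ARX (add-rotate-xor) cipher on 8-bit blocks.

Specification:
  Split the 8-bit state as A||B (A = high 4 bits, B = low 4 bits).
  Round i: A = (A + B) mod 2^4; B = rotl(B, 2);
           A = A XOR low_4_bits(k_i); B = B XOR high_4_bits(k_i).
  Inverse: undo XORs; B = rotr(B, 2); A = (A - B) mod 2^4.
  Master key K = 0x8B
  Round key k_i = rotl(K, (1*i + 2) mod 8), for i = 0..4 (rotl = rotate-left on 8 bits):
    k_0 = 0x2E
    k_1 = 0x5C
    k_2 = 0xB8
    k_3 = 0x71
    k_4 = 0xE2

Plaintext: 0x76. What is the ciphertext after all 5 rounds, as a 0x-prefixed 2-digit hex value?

s_0 = plaintext = 0x76
s_1 = Round(s_0, k_0) = 0x3B
s_2 = Round(s_1, k_1) = 0x2B
s_3 = Round(s_2, k_2) = 0x55
s_4 = Round(s_3, k_3) = 0xB2
s_5 = Round(s_4, k_4) = 0xF6

0xF6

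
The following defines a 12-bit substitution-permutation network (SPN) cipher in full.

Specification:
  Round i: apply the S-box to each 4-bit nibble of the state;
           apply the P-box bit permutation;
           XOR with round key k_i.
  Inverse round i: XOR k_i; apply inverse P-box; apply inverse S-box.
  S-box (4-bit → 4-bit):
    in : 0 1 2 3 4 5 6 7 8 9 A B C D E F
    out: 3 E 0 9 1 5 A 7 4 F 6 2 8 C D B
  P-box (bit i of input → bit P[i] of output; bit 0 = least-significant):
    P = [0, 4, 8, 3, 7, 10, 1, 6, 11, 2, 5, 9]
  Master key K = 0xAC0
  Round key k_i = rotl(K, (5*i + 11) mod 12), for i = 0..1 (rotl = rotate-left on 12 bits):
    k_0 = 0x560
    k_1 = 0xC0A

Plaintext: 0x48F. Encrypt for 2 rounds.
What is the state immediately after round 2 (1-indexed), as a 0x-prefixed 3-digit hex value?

0xAB8

s_0 = plaintext = 0x48F
s_1 = Round(s_0, k_0) = 0xD7B
s_2 = Round(s_1, k_1) = 0xAB8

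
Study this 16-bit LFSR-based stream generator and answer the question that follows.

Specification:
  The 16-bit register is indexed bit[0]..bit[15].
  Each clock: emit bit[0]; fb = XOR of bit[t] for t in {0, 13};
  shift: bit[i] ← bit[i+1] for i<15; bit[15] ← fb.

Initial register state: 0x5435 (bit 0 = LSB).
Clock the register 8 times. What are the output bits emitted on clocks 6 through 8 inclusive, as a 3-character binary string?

reg_0 = 0x5435
clock 1: out=1, reg = 0xAA1A
clock 2: out=0, reg = 0xD50D
clock 3: out=1, reg = 0xEA86
clock 4: out=0, reg = 0xF543
clock 5: out=1, reg = 0x7AA1
clock 6: out=1, reg = 0x3D50
clock 7: out=0, reg = 0x9EA8
clock 8: out=0, reg = 0x4F54

100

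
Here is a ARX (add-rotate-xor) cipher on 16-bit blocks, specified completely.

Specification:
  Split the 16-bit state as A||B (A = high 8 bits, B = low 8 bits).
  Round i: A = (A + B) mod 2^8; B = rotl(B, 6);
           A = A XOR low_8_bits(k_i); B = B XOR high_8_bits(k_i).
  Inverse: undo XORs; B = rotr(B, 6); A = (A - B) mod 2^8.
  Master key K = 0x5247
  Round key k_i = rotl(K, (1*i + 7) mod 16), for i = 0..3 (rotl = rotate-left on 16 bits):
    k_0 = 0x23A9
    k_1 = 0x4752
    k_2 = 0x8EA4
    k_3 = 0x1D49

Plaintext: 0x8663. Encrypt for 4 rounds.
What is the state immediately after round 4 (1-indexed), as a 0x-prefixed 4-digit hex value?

s_0 = plaintext = 0x8663
s_1 = Round(s_0, k_0) = 0x40FB
s_2 = Round(s_1, k_1) = 0x69B9
s_3 = Round(s_2, k_2) = 0x86E0
s_4 = Round(s_3, k_3) = 0x2F25

0x2F25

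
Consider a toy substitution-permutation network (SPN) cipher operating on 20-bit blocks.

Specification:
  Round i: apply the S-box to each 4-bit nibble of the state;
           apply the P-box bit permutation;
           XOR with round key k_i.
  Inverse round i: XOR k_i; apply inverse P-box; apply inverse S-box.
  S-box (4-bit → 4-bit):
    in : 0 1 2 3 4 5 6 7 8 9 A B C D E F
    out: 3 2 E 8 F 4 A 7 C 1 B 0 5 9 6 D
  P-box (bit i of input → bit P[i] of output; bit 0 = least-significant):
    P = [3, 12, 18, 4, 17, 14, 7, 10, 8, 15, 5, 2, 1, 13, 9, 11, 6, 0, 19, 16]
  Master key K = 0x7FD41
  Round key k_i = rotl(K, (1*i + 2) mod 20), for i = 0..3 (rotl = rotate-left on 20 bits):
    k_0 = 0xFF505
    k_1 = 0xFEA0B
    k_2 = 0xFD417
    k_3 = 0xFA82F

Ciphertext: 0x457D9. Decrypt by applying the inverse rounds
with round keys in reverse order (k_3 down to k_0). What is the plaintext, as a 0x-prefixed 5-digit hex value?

s_0 = ciphertext = 0x457D9
s_1 = InvRound(s_0, k_3) = 0xF4446
s_2 = InvRound(s_1, k_2) = 0x0B1B6
s_3 = InvRound(s_2, k_1) = 0x28F74
s_4 = InvRound(s_3, k_0) = 0x42512

0x42512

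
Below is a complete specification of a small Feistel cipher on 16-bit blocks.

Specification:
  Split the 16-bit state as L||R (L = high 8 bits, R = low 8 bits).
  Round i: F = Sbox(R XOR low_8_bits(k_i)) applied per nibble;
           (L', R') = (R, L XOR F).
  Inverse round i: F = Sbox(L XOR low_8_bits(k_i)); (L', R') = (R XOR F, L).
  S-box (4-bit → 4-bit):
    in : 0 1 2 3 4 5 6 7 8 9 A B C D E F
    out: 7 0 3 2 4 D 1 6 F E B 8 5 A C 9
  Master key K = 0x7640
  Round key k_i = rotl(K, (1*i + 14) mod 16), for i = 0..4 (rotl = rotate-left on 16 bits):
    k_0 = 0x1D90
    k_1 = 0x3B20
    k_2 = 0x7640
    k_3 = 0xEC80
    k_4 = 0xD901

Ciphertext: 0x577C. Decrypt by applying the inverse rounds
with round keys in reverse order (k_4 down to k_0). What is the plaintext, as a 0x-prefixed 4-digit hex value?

0xFFEB

s_0 = ciphertext = 0x577C
s_1 = InvRound(s_0, k_4) = 0xAD57
s_2 = InvRound(s_1, k_3) = 0x6DAD
s_3 = InvRound(s_2, k_2) = 0x976D
s_4 = InvRound(s_3, k_1) = 0xEB97
s_5 = InvRound(s_4, k_0) = 0xFFEB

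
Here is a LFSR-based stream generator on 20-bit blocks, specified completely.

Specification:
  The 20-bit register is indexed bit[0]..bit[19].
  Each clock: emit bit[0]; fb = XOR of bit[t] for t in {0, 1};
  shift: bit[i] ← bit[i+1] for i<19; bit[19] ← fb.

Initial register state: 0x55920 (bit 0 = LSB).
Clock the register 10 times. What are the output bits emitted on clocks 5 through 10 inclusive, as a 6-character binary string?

reg_0 = 0x55920
clock 1: out=0, reg = 0x2AC90
clock 2: out=0, reg = 0x15648
clock 3: out=0, reg = 0x0AB24
clock 4: out=0, reg = 0x05592
clock 5: out=0, reg = 0x82AC9
clock 6: out=1, reg = 0xC1564
clock 7: out=0, reg = 0x60AB2
clock 8: out=0, reg = 0xB0559
clock 9: out=1, reg = 0xD82AC
clock 10: out=0, reg = 0x6C156

010010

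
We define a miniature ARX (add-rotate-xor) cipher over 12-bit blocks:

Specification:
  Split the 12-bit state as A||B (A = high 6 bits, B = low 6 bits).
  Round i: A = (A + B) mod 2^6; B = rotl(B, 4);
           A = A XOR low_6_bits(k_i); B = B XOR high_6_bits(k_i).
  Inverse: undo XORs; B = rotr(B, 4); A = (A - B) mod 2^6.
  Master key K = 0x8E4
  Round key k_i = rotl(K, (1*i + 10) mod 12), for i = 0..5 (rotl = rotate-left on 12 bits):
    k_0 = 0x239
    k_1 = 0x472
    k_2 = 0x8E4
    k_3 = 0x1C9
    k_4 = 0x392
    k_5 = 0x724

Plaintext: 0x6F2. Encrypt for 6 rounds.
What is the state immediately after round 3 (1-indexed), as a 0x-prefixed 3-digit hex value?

s_0 = plaintext = 0x6F2
s_1 = Round(s_0, k_0) = 0xD24
s_2 = Round(s_1, k_1) = 0xA98
s_3 = Round(s_2, k_2) = 0x9A5
s_4 = Round(s_3, k_3) = 0x09E
s_5 = Round(s_4, k_4) = 0xCA9
s_6 = Round(s_5, k_5) = 0xFC6

0x9A5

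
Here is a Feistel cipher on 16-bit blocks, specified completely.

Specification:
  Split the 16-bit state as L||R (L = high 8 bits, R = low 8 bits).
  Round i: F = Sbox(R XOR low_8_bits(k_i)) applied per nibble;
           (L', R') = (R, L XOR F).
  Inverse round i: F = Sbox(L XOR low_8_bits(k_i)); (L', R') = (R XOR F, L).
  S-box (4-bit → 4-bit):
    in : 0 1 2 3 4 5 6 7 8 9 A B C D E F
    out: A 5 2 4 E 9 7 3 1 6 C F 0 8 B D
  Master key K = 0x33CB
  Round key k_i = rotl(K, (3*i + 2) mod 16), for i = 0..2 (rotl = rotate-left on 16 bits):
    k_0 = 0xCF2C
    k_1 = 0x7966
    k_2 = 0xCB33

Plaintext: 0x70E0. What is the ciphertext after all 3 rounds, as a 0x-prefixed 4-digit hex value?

0xB76E

s_0 = plaintext = 0x70E0
s_1 = Round(s_0, k_0) = 0xE070
s_2 = Round(s_1, k_1) = 0x70B7
s_3 = Round(s_2, k_2) = 0xB76E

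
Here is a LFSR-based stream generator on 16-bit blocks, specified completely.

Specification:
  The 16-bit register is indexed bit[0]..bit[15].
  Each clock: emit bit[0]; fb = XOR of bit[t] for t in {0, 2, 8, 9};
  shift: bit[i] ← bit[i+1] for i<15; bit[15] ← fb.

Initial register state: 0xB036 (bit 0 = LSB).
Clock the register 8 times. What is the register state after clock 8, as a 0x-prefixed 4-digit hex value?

reg_0 = 0xB036
clock 1: out=0, reg = 0xD81B
clock 2: out=1, reg = 0xEC0D
clock 3: out=1, reg = 0x7606
clock 4: out=0, reg = 0x3B03
clock 5: out=1, reg = 0x9D81
clock 6: out=1, reg = 0x4EC0
clock 7: out=0, reg = 0xA760
clock 8: out=0, reg = 0x53B0

0x53B0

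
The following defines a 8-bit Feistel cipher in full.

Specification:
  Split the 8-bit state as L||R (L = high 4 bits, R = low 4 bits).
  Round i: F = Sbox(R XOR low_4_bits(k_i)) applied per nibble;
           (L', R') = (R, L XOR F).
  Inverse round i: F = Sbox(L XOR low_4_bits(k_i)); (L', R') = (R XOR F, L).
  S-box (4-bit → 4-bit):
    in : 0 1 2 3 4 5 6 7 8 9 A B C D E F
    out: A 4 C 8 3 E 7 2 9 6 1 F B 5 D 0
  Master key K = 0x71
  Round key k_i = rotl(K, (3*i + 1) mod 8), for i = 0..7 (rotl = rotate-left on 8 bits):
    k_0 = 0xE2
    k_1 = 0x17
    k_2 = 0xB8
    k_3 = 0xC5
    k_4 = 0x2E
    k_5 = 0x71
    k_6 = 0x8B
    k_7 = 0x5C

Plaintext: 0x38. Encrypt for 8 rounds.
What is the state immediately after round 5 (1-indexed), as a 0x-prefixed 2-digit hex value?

s_0 = plaintext = 0x38
s_1 = Round(s_0, k_0) = 0x82
s_2 = Round(s_1, k_1) = 0x26
s_3 = Round(s_2, k_2) = 0x6F
s_4 = Round(s_3, k_3) = 0xF7
s_5 = Round(s_4, k_4) = 0x79
s_6 = Round(s_5, k_5) = 0x9E
s_7 = Round(s_6, k_6) = 0xE7
s_8 = Round(s_7, k_7) = 0x71

0x79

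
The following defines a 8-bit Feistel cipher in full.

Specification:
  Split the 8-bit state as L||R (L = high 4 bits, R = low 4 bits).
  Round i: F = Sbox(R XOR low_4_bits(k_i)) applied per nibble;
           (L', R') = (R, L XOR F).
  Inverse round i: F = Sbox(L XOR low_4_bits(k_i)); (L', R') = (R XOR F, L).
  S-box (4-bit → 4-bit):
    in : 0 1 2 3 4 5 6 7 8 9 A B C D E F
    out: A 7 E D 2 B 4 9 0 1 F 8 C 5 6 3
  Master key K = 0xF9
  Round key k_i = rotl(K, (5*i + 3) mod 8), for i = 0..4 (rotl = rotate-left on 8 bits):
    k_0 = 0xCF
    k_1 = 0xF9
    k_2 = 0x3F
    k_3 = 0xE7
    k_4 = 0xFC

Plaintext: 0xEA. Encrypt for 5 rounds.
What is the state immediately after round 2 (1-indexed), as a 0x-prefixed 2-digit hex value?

0x56

s_0 = plaintext = 0xEA
s_1 = Round(s_0, k_0) = 0xA5
s_2 = Round(s_1, k_1) = 0x56
s_3 = Round(s_2, k_2) = 0x64
s_4 = Round(s_3, k_3) = 0x4B
s_5 = Round(s_4, k_4) = 0xBD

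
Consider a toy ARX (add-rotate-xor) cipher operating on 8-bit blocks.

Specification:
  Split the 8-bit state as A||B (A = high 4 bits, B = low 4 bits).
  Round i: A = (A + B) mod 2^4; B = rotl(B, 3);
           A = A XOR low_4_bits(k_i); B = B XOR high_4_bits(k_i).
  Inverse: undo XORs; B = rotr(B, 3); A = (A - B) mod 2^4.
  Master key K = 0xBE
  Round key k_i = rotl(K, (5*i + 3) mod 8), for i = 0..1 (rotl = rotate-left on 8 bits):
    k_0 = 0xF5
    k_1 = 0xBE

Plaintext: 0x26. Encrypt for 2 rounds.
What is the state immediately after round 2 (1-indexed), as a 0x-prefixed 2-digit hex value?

0x7D

s_0 = plaintext = 0x26
s_1 = Round(s_0, k_0) = 0xDC
s_2 = Round(s_1, k_1) = 0x7D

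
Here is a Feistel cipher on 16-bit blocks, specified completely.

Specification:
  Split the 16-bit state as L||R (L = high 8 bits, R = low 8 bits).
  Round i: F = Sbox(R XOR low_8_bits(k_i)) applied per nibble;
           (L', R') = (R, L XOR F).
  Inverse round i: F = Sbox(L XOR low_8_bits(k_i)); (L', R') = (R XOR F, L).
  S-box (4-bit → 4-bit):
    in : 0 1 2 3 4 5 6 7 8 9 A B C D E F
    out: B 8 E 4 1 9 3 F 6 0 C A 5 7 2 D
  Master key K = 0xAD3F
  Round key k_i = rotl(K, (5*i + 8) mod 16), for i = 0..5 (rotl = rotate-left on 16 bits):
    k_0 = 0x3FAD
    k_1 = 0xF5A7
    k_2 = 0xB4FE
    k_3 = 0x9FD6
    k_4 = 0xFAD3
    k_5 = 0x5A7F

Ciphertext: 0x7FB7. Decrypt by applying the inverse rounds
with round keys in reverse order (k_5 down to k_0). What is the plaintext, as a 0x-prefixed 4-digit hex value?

s_0 = ciphertext = 0x7FB7
s_1 = InvRound(s_0, k_5) = 0x0C7F
s_2 = InvRound(s_1, k_4) = 0x020C
s_3 = InvRound(s_2, k_3) = 0x7D02
s_4 = InvRound(s_3, k_2) = 0x667D
s_5 = InvRound(s_4, k_1) = 0x2566
s_6 = InvRound(s_5, k_0) = 0x0025

0x0025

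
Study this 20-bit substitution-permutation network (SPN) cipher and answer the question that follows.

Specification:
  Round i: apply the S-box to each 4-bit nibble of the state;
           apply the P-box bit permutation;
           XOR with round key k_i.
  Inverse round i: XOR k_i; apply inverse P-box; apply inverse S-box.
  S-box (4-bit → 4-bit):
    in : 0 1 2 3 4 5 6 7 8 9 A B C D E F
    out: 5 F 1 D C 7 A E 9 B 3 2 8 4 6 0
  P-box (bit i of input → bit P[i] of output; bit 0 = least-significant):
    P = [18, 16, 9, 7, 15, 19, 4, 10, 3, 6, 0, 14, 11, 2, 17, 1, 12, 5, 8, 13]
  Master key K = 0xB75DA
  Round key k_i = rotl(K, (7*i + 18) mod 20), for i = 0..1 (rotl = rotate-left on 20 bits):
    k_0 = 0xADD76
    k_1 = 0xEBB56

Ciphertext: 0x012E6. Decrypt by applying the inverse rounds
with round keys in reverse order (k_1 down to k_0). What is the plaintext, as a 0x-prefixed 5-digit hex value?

0xA68A5

s_0 = ciphertext = 0x012E6
s_1 = InvRound(s_0, k_1) = 0x70F58
s_2 = InvRound(s_1, k_0) = 0xA68A5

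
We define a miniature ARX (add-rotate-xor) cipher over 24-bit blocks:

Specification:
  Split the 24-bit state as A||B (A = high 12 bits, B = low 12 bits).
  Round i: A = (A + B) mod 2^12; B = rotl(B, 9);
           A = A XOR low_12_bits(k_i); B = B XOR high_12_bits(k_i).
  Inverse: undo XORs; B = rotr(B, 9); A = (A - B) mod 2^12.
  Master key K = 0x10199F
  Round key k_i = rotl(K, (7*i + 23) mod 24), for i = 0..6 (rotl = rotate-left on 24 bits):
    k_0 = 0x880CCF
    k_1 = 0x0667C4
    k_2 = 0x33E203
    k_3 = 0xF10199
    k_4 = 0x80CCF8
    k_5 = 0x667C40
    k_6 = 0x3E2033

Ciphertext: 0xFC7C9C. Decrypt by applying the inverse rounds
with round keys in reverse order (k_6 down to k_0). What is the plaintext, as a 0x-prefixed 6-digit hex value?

0xD8FAA0

s_0 = ciphertext = 0xFC7C9C
s_1 = InvRound(s_0, k_6) = 0x3FDBF7
s_2 = InvRound(s_1, k_5) = 0x337C86
s_3 = InvRound(s_2, k_4) = 0xB7D452
s_4 = InvRound(s_3, k_3) = 0x0CFA15
s_5 = InvRound(s_4, k_2) = 0x97095C
s_6 = InvRound(s_5, k_1) = 0x4E09D4
s_7 = InvRound(s_6, k_0) = 0xD8FAA0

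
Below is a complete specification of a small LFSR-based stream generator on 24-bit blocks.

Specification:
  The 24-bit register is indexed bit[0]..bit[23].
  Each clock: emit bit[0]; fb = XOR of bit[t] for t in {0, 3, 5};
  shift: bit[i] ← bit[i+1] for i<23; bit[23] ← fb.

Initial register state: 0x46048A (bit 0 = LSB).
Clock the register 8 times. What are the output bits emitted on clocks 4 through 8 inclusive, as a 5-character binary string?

reg_0 = 0x46048A
clock 1: out=0, reg = 0xA30245
clock 2: out=1, reg = 0xD18122
clock 3: out=0, reg = 0xE8C091
clock 4: out=1, reg = 0xF46048
clock 5: out=0, reg = 0xFA3024
clock 6: out=0, reg = 0xFD1812
clock 7: out=0, reg = 0x7E8C09
clock 8: out=1, reg = 0x3F4604

10001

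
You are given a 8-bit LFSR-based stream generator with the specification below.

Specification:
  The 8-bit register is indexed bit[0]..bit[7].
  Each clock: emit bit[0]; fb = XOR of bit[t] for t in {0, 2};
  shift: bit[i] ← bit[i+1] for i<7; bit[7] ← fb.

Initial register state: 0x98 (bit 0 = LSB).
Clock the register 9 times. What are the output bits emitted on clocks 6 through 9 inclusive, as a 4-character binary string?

reg_0 = 0x98
clock 1: out=0, reg = 0x4C
clock 2: out=0, reg = 0xA6
clock 3: out=0, reg = 0xD3
clock 4: out=1, reg = 0xE9
clock 5: out=1, reg = 0xF4
clock 6: out=0, reg = 0xFA
clock 7: out=0, reg = 0x7D
clock 8: out=1, reg = 0x3E
clock 9: out=0, reg = 0x9F

0010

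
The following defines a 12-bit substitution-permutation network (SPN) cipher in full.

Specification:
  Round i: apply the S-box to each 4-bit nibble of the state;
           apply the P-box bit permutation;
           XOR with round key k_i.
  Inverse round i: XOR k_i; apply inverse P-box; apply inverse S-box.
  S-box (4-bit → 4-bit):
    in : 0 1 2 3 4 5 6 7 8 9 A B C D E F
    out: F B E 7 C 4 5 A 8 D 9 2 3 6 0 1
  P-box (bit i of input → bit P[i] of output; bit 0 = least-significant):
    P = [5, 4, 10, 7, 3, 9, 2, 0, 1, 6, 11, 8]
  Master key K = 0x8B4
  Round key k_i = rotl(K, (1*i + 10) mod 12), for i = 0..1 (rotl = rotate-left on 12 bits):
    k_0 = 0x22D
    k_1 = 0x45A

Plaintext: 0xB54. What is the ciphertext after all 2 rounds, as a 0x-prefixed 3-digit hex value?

s_0 = plaintext = 0xB54
s_1 = Round(s_0, k_0) = 0x6E9
s_2 = Round(s_1, k_1) = 0x8F8

0x8F8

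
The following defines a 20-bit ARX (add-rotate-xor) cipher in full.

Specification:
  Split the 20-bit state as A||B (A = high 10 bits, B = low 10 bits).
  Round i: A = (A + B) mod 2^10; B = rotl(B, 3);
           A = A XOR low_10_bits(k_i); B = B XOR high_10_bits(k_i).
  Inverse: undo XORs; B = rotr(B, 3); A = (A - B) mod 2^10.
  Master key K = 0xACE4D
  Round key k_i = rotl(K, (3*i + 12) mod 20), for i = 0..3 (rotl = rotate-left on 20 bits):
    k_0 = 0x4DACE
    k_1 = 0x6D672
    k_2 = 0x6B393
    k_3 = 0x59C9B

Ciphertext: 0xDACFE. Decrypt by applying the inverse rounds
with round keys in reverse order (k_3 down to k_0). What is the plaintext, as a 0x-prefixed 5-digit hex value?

0x2AE4E

s_0 = ciphertext = 0xDACFE
s_1 = InvRound(s_0, k_3) = 0xCF4B3
s_2 = InvRound(s_1, k_2) = 0x42FA3
s_3 = InvRound(s_2, k_1) = 0x0DF42
s_4 = InvRound(s_3, k_0) = 0x2AE4E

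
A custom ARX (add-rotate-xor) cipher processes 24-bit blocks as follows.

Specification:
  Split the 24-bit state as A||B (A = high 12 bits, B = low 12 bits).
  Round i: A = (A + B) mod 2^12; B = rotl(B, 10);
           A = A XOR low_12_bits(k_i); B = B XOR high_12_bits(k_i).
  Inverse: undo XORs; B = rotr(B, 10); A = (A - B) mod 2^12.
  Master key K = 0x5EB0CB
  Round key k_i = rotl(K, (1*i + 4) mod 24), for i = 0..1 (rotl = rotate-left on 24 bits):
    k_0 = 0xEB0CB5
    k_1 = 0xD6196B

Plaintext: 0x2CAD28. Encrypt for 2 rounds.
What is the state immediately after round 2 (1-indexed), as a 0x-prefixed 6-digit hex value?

s_0 = plaintext = 0x2CAD28
s_1 = Round(s_0, k_0) = 0x347DFA
s_2 = Round(s_1, k_1) = 0x82A61F

0x82A61F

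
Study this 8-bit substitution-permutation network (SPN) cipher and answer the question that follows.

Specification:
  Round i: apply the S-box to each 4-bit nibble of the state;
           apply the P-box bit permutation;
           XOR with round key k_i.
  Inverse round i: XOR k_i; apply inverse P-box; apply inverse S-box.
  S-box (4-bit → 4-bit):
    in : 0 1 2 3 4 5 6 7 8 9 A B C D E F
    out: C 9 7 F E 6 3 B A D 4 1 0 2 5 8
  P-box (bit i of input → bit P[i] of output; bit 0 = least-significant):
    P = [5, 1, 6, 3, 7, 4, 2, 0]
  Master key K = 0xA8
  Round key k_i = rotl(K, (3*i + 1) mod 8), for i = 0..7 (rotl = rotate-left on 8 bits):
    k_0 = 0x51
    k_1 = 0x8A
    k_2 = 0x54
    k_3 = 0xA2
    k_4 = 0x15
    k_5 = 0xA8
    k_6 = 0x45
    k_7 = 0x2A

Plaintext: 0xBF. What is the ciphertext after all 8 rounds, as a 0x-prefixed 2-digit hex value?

s_0 = plaintext = 0xBF
s_1 = Round(s_0, k_0) = 0xD9
s_2 = Round(s_1, k_1) = 0xF2
s_3 = Round(s_2, k_2) = 0x37
s_4 = Round(s_3, k_3) = 0x1D
s_5 = Round(s_4, k_4) = 0x96
s_6 = Round(s_5, k_5) = 0x0F
s_7 = Round(s_6, k_6) = 0x48
s_8 = Round(s_7, k_7) = 0x35

0x35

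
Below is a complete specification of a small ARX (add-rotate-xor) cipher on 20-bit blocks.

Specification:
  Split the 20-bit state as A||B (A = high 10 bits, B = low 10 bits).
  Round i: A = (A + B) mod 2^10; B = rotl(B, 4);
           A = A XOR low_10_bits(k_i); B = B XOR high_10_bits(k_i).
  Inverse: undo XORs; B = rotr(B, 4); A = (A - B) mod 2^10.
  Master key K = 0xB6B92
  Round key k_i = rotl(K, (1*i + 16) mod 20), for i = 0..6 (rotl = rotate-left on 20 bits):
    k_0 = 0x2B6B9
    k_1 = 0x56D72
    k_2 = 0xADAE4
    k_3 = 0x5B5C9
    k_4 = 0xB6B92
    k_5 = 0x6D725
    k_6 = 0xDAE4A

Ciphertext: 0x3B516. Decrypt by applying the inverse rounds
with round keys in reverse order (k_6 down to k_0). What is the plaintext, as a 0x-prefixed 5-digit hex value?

0x0D428

s_0 = ciphertext = 0x3B516
s_1 = InvRound(s_0, k_6) = 0xD0367
s_2 = InvRound(s_1, k_5) = 0xEE0AD
s_3 = InvRound(s_2, k_4) = 0x90DE7
s_4 = InvRound(s_3, k_3) = 0x40A88
s_5 = InvRound(s_4, k_2) = 0x18F83
s_6 = InvRound(s_5, k_1) = 0xB922D
s_7 = InvRound(s_6, k_0) = 0x0D428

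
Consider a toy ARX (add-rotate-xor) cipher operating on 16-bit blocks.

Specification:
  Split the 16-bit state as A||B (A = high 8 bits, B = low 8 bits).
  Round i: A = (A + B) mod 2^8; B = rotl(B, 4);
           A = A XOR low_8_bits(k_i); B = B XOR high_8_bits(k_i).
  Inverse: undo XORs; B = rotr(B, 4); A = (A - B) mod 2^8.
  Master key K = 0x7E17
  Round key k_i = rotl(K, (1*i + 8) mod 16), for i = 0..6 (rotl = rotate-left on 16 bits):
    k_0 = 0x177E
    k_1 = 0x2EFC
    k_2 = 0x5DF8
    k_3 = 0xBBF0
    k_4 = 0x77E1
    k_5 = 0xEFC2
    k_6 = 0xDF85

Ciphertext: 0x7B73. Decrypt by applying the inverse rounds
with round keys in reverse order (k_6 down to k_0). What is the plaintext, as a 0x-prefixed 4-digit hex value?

s_0 = ciphertext = 0x7B73
s_1 = InvRound(s_0, k_6) = 0x34CA
s_2 = InvRound(s_1, k_5) = 0xA452
s_3 = InvRound(s_2, k_4) = 0xF352
s_4 = InvRound(s_3, k_3) = 0x659E
s_5 = InvRound(s_4, k_2) = 0x613C
s_6 = InvRound(s_5, k_1) = 0x7C21
s_7 = InvRound(s_6, k_0) = 0x9F63

0x9F63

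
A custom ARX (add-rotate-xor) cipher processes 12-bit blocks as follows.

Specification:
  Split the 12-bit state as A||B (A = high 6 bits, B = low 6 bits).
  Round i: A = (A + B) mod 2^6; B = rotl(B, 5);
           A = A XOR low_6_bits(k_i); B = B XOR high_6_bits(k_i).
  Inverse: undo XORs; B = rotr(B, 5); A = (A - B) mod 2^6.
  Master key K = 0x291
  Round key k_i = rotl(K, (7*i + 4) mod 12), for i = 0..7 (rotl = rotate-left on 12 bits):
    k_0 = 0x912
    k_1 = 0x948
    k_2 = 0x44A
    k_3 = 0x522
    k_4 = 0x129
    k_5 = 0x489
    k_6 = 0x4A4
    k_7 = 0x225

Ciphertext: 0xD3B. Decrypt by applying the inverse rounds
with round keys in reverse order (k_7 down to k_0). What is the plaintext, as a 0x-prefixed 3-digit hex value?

0xE6B

s_0 = ciphertext = 0xD3B
s_1 = InvRound(s_0, k_7) = 0xAA7
s_2 = InvRound(s_1, k_6) = 0x8EB
s_3 = InvRound(s_2, k_5) = 0xDF3
s_4 = InvRound(s_3, k_4) = 0xBEF
s_5 = InvRound(s_4, k_3) = 0x5B7
s_6 = InvRound(s_5, k_2) = 0x3CD
s_7 = InvRound(s_6, k_1) = 0xD91
s_8 = InvRound(s_7, k_0) = 0xE6B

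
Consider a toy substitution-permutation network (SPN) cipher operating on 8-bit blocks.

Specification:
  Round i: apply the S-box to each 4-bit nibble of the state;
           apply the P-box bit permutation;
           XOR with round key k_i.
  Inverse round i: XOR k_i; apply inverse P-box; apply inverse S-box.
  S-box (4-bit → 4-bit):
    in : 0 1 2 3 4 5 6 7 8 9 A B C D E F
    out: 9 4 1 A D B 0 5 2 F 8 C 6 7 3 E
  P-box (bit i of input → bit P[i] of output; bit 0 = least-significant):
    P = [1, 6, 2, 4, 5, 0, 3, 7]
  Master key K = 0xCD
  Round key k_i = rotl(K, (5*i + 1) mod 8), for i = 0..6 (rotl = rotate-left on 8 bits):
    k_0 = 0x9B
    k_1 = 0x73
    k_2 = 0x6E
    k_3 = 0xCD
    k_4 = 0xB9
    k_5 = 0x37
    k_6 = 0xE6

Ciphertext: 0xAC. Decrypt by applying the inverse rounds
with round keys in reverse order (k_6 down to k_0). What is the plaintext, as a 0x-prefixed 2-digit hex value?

s_0 = ciphertext = 0xAC
s_1 = InvRound(s_0, k_6) = 0x1E
s_2 = InvRound(s_1, k_5) = 0xD6
s_3 = InvRound(s_2, k_4) = 0xDD
s_4 = InvRound(s_3, k_3) = 0x6A
s_5 = InvRound(s_4, k_2) = 0x61
s_6 = InvRound(s_5, k_1) = 0x60
s_7 = InvRound(s_6, k_0) = 0x95

0x95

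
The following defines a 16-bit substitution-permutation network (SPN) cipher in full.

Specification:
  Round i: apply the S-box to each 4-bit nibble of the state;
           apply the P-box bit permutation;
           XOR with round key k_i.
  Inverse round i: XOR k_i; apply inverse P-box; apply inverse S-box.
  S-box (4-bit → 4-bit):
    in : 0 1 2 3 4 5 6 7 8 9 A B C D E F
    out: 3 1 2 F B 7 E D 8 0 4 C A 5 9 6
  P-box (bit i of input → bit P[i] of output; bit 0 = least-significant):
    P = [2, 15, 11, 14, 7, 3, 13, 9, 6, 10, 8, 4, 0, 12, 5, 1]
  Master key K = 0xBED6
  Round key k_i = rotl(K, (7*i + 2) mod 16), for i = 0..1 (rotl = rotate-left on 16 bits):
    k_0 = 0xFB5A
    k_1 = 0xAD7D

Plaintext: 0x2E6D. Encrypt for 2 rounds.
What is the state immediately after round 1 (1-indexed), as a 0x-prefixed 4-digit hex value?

s_0 = plaintext = 0x2E6D
s_1 = Round(s_0, k_0) = 0xC106
s_2 = Round(s_1, k_1) = 0x75B7

0xC106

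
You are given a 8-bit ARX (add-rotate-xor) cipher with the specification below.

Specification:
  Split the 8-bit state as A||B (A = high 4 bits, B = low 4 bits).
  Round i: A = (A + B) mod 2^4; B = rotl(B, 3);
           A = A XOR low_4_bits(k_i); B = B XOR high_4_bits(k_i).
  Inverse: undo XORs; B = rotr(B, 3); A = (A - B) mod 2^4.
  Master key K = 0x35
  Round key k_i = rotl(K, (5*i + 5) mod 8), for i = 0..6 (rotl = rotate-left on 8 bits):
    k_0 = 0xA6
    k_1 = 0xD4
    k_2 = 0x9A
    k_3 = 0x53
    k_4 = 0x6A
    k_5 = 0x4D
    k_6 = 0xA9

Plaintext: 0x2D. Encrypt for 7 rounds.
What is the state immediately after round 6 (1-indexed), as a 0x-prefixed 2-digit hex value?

0xDE

s_0 = plaintext = 0x2D
s_1 = Round(s_0, k_0) = 0x94
s_2 = Round(s_1, k_1) = 0x9F
s_3 = Round(s_2, k_2) = 0x26
s_4 = Round(s_3, k_3) = 0xB6
s_5 = Round(s_4, k_4) = 0xB5
s_6 = Round(s_5, k_5) = 0xDE
s_7 = Round(s_6, k_6) = 0x2D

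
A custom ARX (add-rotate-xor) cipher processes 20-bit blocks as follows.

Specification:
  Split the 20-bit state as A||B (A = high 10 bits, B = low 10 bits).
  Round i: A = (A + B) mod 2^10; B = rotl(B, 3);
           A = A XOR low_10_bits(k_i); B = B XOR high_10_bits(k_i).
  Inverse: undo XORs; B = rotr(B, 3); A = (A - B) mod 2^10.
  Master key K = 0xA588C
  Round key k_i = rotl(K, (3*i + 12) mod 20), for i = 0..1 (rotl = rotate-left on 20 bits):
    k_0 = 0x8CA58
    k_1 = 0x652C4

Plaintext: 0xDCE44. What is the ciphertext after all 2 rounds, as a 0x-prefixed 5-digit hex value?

0xB0524

s_0 = plaintext = 0xDCE44
s_1 = Round(s_0, k_0) = 0xFBC16
s_2 = Round(s_1, k_1) = 0xB0524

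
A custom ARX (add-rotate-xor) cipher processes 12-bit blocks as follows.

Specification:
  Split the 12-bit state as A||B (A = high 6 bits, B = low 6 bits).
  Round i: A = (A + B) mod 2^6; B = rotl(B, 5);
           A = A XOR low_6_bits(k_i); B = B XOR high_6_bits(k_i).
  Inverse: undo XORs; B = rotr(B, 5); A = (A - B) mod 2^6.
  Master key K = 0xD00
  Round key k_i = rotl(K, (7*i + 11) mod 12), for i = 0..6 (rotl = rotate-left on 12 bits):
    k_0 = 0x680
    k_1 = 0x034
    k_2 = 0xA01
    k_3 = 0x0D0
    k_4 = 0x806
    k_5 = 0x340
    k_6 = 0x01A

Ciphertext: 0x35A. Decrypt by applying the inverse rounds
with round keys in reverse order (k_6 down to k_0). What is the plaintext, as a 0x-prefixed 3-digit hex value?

0x8E8

s_0 = ciphertext = 0x35A
s_1 = InvRound(s_0, k_6) = 0x8F4
s_2 = InvRound(s_1, k_5) = 0xC33
s_3 = InvRound(s_2, k_4) = 0x426
s_4 = InvRound(s_3, k_3) = 0xD4B
s_5 = InvRound(s_4, k_2) = 0xB47
s_6 = InvRound(s_5, k_1) = 0x2CE
s_7 = InvRound(s_6, k_0) = 0x8E8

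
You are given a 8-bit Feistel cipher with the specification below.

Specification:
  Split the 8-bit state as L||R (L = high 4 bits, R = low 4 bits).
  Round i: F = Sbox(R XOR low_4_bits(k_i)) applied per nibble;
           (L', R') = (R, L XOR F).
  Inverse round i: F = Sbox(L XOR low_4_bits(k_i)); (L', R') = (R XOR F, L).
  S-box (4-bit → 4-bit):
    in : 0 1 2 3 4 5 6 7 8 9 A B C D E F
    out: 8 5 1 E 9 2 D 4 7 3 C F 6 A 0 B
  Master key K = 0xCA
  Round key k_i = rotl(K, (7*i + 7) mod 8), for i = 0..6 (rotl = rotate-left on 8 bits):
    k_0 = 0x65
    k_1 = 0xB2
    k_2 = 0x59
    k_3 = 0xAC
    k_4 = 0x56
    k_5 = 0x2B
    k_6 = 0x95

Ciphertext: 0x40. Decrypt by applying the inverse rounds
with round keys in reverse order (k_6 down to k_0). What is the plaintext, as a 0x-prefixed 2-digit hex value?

s_0 = ciphertext = 0x40
s_1 = InvRound(s_0, k_6) = 0x54
s_2 = InvRound(s_1, k_5) = 0x45
s_3 = InvRound(s_2, k_4) = 0x44
s_4 = InvRound(s_3, k_3) = 0x34
s_5 = InvRound(s_4, k_2) = 0x83
s_6 = InvRound(s_5, k_1) = 0xF8
s_7 = InvRound(s_6, k_0) = 0x4F

0x4F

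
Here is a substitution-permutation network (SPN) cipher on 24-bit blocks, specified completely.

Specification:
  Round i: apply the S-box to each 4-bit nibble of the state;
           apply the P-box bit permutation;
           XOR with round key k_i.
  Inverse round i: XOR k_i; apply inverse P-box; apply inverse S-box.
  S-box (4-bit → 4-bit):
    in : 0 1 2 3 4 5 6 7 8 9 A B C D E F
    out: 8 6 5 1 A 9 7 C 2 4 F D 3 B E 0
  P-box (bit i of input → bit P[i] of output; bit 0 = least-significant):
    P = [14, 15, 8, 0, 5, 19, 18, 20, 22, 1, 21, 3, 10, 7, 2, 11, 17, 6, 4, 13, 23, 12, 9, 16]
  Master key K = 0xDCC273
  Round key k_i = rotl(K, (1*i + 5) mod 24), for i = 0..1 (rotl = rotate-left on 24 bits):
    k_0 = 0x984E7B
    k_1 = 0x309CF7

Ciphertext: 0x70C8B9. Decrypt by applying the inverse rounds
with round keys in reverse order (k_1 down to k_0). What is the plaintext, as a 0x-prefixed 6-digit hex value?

s_0 = ciphertext = 0x70C8B9
s_1 = InvRound(s_0, k_1) = 0x882DF3
s_2 = InvRound(s_1, k_0) = 0x908002

0x908002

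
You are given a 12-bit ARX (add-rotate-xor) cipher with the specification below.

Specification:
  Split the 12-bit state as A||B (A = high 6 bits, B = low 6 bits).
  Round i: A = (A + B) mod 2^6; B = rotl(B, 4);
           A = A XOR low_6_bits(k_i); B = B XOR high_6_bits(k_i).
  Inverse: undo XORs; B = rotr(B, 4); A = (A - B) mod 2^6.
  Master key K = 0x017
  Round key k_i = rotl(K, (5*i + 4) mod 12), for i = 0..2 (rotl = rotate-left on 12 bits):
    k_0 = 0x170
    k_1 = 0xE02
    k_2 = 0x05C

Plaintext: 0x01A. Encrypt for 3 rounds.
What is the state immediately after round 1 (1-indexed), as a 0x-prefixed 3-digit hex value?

0xAA3

s_0 = plaintext = 0x01A
s_1 = Round(s_0, k_0) = 0xAA3
s_2 = Round(s_1, k_1) = 0x3C0
s_3 = Round(s_2, k_2) = 0x4C1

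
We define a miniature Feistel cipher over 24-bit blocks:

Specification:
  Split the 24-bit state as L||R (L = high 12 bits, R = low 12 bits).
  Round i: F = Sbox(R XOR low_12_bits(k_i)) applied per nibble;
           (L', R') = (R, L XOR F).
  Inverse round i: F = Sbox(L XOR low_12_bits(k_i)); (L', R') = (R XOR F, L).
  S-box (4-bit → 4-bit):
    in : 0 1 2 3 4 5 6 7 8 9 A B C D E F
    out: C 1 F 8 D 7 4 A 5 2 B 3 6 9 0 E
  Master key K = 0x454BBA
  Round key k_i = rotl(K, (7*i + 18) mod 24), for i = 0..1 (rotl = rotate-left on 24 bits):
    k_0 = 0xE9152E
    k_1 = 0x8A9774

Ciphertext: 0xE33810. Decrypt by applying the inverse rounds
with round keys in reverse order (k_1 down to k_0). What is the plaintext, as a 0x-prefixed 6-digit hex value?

s_0 = ciphertext = 0xE33810
s_1 = InvRound(s_0, k_1) = 0xACAE33
s_2 = InvRound(s_1, k_0) = 0x03EACA

0x03EACA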